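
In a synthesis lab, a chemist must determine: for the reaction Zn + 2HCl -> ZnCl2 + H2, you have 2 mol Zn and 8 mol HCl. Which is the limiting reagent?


Mole ratio available / coefficient:
  Zn: 2/1 = 2.000
  HCl: 8/2 = 4.000
Smaller ratio is limiting.

Zn


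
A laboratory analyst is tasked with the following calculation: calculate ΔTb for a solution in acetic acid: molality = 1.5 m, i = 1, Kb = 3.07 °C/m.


ΔTb = Kb × m × i
= 3.07 × 1.5 × 1
= 4.605 °C

4.605 °C


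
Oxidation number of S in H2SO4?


2(+1) + x + 4(-2) = 0, so x = +6
Oxidation number: +6

+6


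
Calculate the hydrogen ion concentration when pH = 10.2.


[H+] = 10^(-pH) = 10^(-10.2)
= 6.31×10^-11 M

6.31×10^-11 M


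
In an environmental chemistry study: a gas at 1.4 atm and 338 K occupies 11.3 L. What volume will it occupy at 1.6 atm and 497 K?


P1V1/T1 = P2V2/T2
V2 = P1V1T2/(T1P2)
= 1.4×11.3×497/(338×1.6)
= 14.539 L

14.539 L


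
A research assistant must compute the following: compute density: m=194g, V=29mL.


ρ = mass/volume
= 194/29
= 6.69 g/mL

6.69 g/mL


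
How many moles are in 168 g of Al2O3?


M(Al2O3) = 101.96 g/mol
n = mass/M = 168/101.96 = 1.6477 mol

1.6477 mol


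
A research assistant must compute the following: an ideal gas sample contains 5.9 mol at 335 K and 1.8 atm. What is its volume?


PV = nRT  (R = 0.08206 L·atm/(mol·K))
V = nRT/P = 5.9×0.08206×335/1.8
= 90.106 L

90.106 L


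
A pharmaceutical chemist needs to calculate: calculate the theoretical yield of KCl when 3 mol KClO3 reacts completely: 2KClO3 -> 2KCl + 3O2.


Mole ratio KCl:KClO3 = 2:2
n(KCl) = 3 × 2/2 = 3.000 mol
mass = 3.000 × 74.55 = 223.65 g

223.65 g


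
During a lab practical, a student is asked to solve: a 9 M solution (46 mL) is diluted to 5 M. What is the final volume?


C1V1 = C2V2
9 × 46 = 5 × V2
V2 = 414/5 = 82.8 mL

82.8 mL


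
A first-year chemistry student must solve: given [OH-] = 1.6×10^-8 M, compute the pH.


pOH = -log10([OH-]) = -log10(1.6×10^-8)
= 8 - log10(1.6) = 7.8
pH = 14 - pOH = 14 - 7.8 = 6.2

6.2


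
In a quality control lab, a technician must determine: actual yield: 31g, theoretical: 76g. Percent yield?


% yield = actual/theoretical × 100
= 31/76 × 100
= 40.79%

40.79%


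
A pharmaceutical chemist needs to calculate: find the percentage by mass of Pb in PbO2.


M(PbO2) = 1×207.2 + 2×16.0 = 239.20 g/mol
Mass of Pb = 1 × 207.2 = 207.20 g/mol
% Pb = 207.20/239.20 × 100 = 86.62%

86.62%


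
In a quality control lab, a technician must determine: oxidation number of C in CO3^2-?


x + 3(-2) = -2, so x = +4
Oxidation number: +4

+4


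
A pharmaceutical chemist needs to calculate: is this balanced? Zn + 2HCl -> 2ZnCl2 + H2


Equation: Zn + 2HCl -> 2ZnCl2 + H2
Check atoms: Cl: 2≠4, H: 2=2, Zn: 1≠2
Not balanced

No, not balanced


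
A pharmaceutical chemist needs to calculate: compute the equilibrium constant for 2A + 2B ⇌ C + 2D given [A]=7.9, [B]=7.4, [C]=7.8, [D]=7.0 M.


Kc = [C][D]^2/([A]^2[B]^2)
= (7.8^1 × 7.0^2)/(7.9^2 × 7.4^2)
= 382.2/3417.5716
= 0.1118

0.1118


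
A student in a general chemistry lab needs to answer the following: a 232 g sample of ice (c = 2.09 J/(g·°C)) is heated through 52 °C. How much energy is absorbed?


q = mcΔT = 232 × 2.09 × 52
= 25213.76 J

25213.76 J


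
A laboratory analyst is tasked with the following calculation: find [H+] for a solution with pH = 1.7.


[H+] = 10^(-pH) = 10^(-1.7)
= 2.0×10^-2 M

2.0×10^-2 M


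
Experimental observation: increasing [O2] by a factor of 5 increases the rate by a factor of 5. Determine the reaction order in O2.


rate ∝ [O2]^n
5^n = 5 → n = 1
Order in O2: 1

1


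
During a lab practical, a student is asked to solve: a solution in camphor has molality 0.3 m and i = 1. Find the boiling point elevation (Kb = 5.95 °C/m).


ΔTb = Kb × m × i
= 5.95 × 0.3 × 1
= 1.785 °C

1.785 °C


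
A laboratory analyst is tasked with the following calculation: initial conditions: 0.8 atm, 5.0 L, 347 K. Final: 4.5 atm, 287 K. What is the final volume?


P1V1/T1 = P2V2/T2
V2 = P1V1T2/(T1P2)
= 0.8×5.0×287/(347×4.5)
= 0.735 L

0.735 L


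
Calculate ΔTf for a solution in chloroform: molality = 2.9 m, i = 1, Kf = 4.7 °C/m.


ΔTf = Kf × m × i
= 4.7 × 2.9 × 1
= 13.63 °C

13.63 °C


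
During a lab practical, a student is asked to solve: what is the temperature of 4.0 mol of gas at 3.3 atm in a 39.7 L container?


PV = nRT  (R = 0.08206 L·atm/(mol·K))
T = PV/(nR) = 3.3×39.7/(4.0×0.08206)
= 131.01/0.328240
= 399.13 K

399.13 K


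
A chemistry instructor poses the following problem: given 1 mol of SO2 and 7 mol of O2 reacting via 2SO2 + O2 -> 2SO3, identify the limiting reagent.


Mole ratio available / coefficient:
  SO2: 1/2 = 0.500
  O2: 7/1 = 7.000
Smaller ratio is limiting.

SO2


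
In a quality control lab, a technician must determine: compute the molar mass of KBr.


M(KBr) = 1×39.1 + 1×79.9
= 39.1 + 79.9
= 119.0 g/mol

119.0 g/mol


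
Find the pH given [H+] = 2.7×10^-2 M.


pH = -log10([H+]) = -log10(2.7×10^-2)
= 2 - log10(2.7)
= 2 - 0.43
= 1.57

1.57


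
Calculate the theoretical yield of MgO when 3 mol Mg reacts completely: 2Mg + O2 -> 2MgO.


Mole ratio MgO:Mg = 2:2
n(MgO) = 3 × 2/2 = 3.000 mol
mass = 3.000 × 40.31 = 120.93 g

120.93 g


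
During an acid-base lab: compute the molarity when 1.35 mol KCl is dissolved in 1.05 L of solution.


M = n/V = 1.35/1.05 = 1.286 mol/L

1.286 M


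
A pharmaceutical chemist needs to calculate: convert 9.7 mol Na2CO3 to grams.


M(Na2CO3) = 105.99 g/mol
mass = n × M = 9.7 × 105.99 = 1028.10 g

1028.10 g


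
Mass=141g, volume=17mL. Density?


ρ = mass/volume
= 141/17
= 8.294 g/mL

8.294 g/mL


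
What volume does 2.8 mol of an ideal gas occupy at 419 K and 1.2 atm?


PV = nRT  (R = 0.08206 L·atm/(mol·K))
V = nRT/P = 2.8×0.08206×419/1.2
= 80.227 L

80.227 L


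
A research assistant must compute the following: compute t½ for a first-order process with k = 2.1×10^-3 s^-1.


t½ = ln2/k = 0.693147/(2.1×10^-3 s^-1)
= 330.1 s

330.1 s


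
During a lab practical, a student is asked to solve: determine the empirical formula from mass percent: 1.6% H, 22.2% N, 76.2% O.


Assume 100 g sample. Moles of each element:
  H: 1.6/1.008 = 1.587 mol
  N: 22.2/14.01 = 1.585 mol
  O: 76.2/16.0 = 4.763 mol
Divide by smallest (1.585):
  H: 1.587/1.585 = 1.0
  N: 1.585/1.585 = 1.0
  O: 4.763/1.585 = 3.01
Empirical formula: HNO3

HNO3


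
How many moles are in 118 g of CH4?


M(CH4) = 16.04 g/mol
n = mass/M = 118/16.04 = 7.3566 mol

7.3566 mol


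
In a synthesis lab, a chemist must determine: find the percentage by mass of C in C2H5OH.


M(C2H5OH) = 2×12.01 + 6×1.008 + 1×16.0 = 46.068 g/mol
Mass of C = 2 × 12.01 = 24.02 g/mol
% C = 24.02/46.068 × 100 = 52.14%

52.14%


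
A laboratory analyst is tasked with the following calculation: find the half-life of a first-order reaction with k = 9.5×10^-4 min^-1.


t½ = ln2/k = 0.693147/(9.5×10^-4 min^-1)
= 729.6 min

729.6 min


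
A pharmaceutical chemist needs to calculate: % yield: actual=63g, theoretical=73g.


% yield = actual/theoretical × 100
= 63/73 × 100
= 86.3%

86.3%


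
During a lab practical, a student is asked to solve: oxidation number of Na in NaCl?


Group 1 metal: +1
Oxidation number: +1

+1


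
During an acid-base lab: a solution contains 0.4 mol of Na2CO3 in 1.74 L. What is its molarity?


M = n/V = 0.4/1.74 = 0.230 mol/L

0.230 M


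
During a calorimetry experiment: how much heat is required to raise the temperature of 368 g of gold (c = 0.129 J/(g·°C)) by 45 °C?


q = mcΔT = 368 × 0.129 × 45
= 2136.24 J

2136.24 J


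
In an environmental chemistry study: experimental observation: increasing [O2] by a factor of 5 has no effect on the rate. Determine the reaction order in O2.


rate ∝ [O2]^n
rate ∝ [O2]^0
Order in O2: 0

0


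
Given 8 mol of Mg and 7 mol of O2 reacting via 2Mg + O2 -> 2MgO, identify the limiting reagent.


Mole ratio available / coefficient:
  Mg: 8/2 = 4.000
  O2: 7/1 = 7.000
Smaller ratio is limiting.

Mg


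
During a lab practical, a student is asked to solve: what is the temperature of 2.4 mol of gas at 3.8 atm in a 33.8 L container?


PV = nRT  (R = 0.08206 L·atm/(mol·K))
T = PV/(nR) = 3.8×33.8/(2.4×0.08206)
= 128.44/0.196944
= 652.17 K

652.17 K


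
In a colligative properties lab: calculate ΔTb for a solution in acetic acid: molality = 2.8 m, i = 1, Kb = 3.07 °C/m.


ΔTb = Kb × m × i
= 3.07 × 2.8 × 1
= 8.596 °C

8.596 °C


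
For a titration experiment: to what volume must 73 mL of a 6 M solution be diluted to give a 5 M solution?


C1V1 = C2V2
6 × 73 = 5 × V2
V2 = 438/5 = 87.6 mL

87.6 mL


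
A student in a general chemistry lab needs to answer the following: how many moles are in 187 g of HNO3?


M(HNO3) = 63.02 g/mol
n = mass/M = 187/63.02 = 2.9673 mol

2.9673 mol


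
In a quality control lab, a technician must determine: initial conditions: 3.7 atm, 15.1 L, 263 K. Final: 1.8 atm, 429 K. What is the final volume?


P1V1/T1 = P2V2/T2
V2 = P1V1T2/(T1P2)
= 3.7×15.1×429/(263×1.8)
= 50.63 L

50.63 L


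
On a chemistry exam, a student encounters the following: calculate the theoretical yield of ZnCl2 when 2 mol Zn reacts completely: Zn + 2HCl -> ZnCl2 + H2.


Mole ratio ZnCl2:Zn = 1:1
n(ZnCl2) = 2 × 1/1 = 2.000 mol
mass = 2.000 × 136.28 = 272.56 g

272.56 g


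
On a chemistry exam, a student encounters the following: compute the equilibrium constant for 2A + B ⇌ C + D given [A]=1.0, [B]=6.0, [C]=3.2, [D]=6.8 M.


Kc = [C][D]/([A]^2[B])
= (3.2^1 × 6.8^1)/(1.0^2 × 6.0^1)
= 21.76/6
= 3.627

3.627


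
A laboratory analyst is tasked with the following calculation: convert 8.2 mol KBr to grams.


M(KBr) = 119.0 g/mol
mass = n × M = 8.2 × 119.0 = 975.80 g

975.80 g


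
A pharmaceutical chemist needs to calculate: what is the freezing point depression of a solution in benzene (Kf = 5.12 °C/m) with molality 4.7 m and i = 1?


ΔTf = Kf × m × i
= 5.12 × 4.7 × 1
= 24.064 °C

24.064 °C


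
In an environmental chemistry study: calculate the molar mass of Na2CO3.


M(Na2CO3) = 2×22.99 + 1×12.01 + 3×16.0
= 45.98 + 12.01 + 48.0
= 105.99 g/mol

105.99 g/mol


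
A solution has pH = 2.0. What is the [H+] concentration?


[H+] = 10^(-pH) = 10^(-2.0)
= 1.0×10^-2 M

1.0×10^-2 M


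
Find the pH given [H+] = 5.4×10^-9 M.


pH = -log10([H+]) = -log10(5.4×10^-9)
= 9 - log10(5.4)
= 9 - 0.73
= 8.27

8.27


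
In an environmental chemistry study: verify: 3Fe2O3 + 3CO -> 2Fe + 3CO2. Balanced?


Equation: 3Fe2O3 + 3CO -> 2Fe + 3CO2
Check atoms: C: 3=3, Fe: 6≠2, O: 12≠6
Not balanced

No, not balanced


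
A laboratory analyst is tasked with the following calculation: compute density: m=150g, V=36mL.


ρ = mass/volume
= 150/36
= 4.167 g/mL

4.167 g/mL


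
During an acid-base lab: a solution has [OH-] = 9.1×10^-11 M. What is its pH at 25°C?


pOH = -log10([OH-]) = -log10(9.1×10^-11)
= 11 - log10(9.1) = 10.04
pH = 14 - pOH = 14 - 10.04 = 3.96

3.96


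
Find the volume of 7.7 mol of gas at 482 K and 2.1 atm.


PV = nRT  (R = 0.08206 L·atm/(mol·K))
V = nRT/P = 7.7×0.08206×482/2.1
= 145.027 L

145.027 L


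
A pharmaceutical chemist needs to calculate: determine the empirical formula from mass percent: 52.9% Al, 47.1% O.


Assume 100 g sample. Moles of each element:
  Al: 52.9/26.98 = 1.961 mol
  O: 47.1/16.0 = 2.944 mol
Divide by smallest (1.961):
  Al: 1.961/1.961 = 1.0
  O: 2.944/1.961 = 1.5
Multiply all ratios by 2 to obtain whole numbers.
Empirical formula: Al2O3

Al2O3


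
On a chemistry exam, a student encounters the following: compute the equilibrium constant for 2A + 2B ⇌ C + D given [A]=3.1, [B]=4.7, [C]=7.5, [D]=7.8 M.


Kc = [C][D]/([A]^2[B]^2)
= (7.5^1 × 7.8^1)/(3.1^2 × 4.7^2)
= 58.5/212.2849
= 0.2756

0.2756


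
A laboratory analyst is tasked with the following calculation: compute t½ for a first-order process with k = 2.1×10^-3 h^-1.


t½ = ln2/k = 0.693147/(2.1×10^-3 h^-1)
= 330.1 h

330.1 h


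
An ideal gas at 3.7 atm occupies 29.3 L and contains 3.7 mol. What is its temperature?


PV = nRT  (R = 0.08206 L·atm/(mol·K))
T = PV/(nR) = 3.7×29.3/(3.7×0.08206)
= 108.41/0.303622
= 357.06 K

357.06 K


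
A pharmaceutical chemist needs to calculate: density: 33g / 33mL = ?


ρ = mass/volume
= 33/33
= 1.0 g/mL

1.0 g/mL


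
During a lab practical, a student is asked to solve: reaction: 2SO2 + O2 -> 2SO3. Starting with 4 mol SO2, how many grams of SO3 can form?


Mole ratio SO3:SO2 = 2:2
n(SO3) = 4 × 2/2 = 4.000 mol
mass = 4.000 × 80.07 = 320.28 g

320.28 g


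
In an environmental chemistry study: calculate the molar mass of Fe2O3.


M(Fe2O3) = 2×55.85 + 3×16.0
= 111.7 + 48.0
= 159.7 g/mol

159.7 g/mol


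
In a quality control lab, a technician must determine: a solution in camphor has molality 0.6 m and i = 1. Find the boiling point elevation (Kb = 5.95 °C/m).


ΔTb = Kb × m × i
= 5.95 × 0.6 × 1
= 3.57 °C

3.57 °C


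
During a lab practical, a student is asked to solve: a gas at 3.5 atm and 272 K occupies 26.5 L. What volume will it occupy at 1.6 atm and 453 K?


P1V1/T1 = P2V2/T2
V2 = P1V1T2/(T1P2)
= 3.5×26.5×453/(272×1.6)
= 96.544 L

96.544 L


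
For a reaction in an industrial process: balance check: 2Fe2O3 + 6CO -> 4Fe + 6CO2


Equation: 2Fe2O3 + 6CO -> 4Fe + 6CO2
Check atoms: C: 6=6, Fe: 4=4, O: 12=12
Balanced

Yes, balanced


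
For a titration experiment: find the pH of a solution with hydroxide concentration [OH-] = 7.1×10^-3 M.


pOH = -log10([OH-]) = -log10(7.1×10^-3)
= 3 - log10(7.1) = 2.15
pH = 14 - pOH = 14 - 2.15 = 11.85

11.85


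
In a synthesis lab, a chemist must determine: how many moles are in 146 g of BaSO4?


M(BaSO4) = 233.4 g/mol
n = mass/M = 146/233.4 = 0.6255 mol

0.6255 mol


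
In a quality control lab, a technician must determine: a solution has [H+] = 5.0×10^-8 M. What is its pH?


pH = -log10([H+]) = -log10(5.0×10^-8)
= 8 - log10(5.0)
= 8 - 0.7
= 7.3

7.3


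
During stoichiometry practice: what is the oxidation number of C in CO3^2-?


x + 3(-2) = -2, so x = +4
Oxidation number: +4

+4


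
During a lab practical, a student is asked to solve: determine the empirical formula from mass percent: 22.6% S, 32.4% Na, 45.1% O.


Assume 100 g sample. Moles of each element:
  S: 22.6/32.07 = 0.705 mol
  Na: 32.4/22.99 = 1.409 mol
  O: 45.1/16.0 = 2.819 mol
Divide by smallest (0.705):
  S: 0.705/0.705 = 1.0
  Na: 1.409/0.705 = 2.0
  O: 2.819/0.705 = 4.0
Empirical formula: Na2SO4

Na2SO4


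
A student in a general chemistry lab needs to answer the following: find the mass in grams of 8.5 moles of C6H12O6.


M(C6H12O6) = 180.16 g/mol
mass = n × M = 8.5 × 180.16 = 1531.36 g

1531.36 g


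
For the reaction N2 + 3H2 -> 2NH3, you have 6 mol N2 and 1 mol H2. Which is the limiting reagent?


Mole ratio available / coefficient:
  N2: 6/1 = 6.000
  H2: 1/3 = 0.333
Smaller ratio is limiting.

H2


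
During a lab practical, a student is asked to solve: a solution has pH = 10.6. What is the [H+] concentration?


[H+] = 10^(-pH) = 10^(-10.6)
= 2.51×10^-11 M

2.51×10^-11 M


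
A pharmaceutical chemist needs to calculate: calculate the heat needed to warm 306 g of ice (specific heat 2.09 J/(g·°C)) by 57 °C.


q = mcΔT = 306 × 2.09 × 57
= 36453.78 J

36453.78 J


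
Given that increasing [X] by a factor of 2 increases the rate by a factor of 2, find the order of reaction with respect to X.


rate ∝ [X]^n
2^n = 2 → n = 1
Order in X: 1

1


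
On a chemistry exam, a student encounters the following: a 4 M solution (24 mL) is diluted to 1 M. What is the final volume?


C1V1 = C2V2
4 × 24 = 1 × V2
V2 = 96/1 = 96.0 mL

96.0 mL


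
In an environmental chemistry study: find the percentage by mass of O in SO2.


M(SO2) = 1×32.07 + 2×16.0 = 64.07 g/mol
Mass of O = 2 × 16.0 = 32.00 g/mol
% O = 32.00/64.07 × 100 = 49.95%

49.95%


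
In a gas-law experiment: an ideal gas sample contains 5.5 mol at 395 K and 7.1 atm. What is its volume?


PV = nRT  (R = 0.08206 L·atm/(mol·K))
V = nRT/P = 5.5×0.08206×395/7.1
= 25.109 L

25.109 L


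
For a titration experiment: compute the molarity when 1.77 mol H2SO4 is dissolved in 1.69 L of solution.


M = n/V = 1.77/1.69 = 1.047 mol/L

1.047 M


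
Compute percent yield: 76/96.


% yield = actual/theoretical × 100
= 76/96 × 100
= 79.17%

79.17%


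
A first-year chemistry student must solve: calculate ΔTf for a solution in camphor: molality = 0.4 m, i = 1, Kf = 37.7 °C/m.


ΔTf = Kf × m × i
= 37.7 × 0.4 × 1
= 15.08 °C

15.08 °C


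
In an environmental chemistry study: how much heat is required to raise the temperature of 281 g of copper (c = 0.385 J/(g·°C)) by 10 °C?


q = mcΔT = 281 × 0.385 × 10
= 1081.85 J

1081.85 J


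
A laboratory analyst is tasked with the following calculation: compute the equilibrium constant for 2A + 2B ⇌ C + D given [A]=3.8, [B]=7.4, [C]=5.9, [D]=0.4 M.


Kc = [C][D]/([A]^2[B]^2)
= (5.9^1 × 0.4^1)/(3.8^2 × 7.4^2)
= 2.36/790.7344
= 0.002985

0.002985


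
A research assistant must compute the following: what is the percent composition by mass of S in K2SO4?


M(K2SO4) = 2×39.1 + 1×32.07 + 4×16.0 = 174.27 g/mol
Mass of S = 1 × 32.07 = 32.07 g/mol
% S = 32.07/174.27 × 100 = 18.40%

18.40%


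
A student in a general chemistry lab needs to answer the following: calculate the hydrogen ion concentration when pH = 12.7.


[H+] = 10^(-pH) = 10^(-12.7)
= 2.0×10^-13 M

2.0×10^-13 M


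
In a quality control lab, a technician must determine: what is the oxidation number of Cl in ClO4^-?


x + 4(-2) = -1, so x = +7
Oxidation number: +7

+7


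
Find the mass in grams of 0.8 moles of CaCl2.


M(CaCl2) = 110.98 g/mol
mass = n × M = 0.8 × 110.98 = 88.78 g

88.78 g


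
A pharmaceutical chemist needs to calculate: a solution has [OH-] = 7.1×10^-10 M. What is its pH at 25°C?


pOH = -log10([OH-]) = -log10(7.1×10^-10)
= 10 - log10(7.1) = 9.15
pH = 14 - pOH = 14 - 9.15 = 4.85

4.85


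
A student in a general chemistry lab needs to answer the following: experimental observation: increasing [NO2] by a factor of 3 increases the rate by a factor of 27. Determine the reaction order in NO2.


rate ∝ [NO2]^n
3^n = 27 → n = 3
Order in NO2: 3

3


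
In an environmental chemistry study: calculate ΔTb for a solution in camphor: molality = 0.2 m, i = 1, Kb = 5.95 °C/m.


ΔTb = Kb × m × i
= 5.95 × 0.2 × 1
= 1.19 °C

1.19 °C


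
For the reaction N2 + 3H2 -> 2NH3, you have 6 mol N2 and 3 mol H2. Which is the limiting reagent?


Mole ratio available / coefficient:
  N2: 6/1 = 6.000
  H2: 3/3 = 1.000
Smaller ratio is limiting.

H2


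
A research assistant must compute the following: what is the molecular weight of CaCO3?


M(CaCO3) = 1×40.08 + 1×12.01 + 3×16.0
= 40.08 + 12.01 + 48.0
= 100.09 g/mol

100.09 g/mol


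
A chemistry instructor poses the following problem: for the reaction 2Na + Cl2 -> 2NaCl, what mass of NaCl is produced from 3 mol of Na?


Mole ratio NaCl:Na = 2:2
n(NaCl) = 3 × 2/2 = 3.000 mol
mass = 3.000 × 58.44 = 175.32 g

175.32 g


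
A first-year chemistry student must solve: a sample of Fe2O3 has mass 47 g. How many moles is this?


M(Fe2O3) = 159.7 g/mol
n = mass/M = 47/159.7 = 0.2943 mol

0.2943 mol


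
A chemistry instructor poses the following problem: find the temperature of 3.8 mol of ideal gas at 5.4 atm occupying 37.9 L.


PV = nRT  (R = 0.08206 L·atm/(mol·K))
T = PV/(nR) = 5.4×37.9/(3.8×0.08206)
= 204.66/0.311828
= 656.32 K

656.32 K


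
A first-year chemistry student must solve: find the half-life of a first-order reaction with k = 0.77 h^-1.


t½ = ln2/k = 0.693147/(0.77 h^-1)
= 0.9002 h

0.9002 h


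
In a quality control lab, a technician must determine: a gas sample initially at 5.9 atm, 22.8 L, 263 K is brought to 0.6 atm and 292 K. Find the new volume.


P1V1/T1 = P2V2/T2
V2 = P1V1T2/(T1P2)
= 5.9×22.8×292/(263×0.6)
= 248.922 L

248.922 L


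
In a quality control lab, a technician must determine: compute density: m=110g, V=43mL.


ρ = mass/volume
= 110/43
= 2.558 g/mL

2.558 g/mL


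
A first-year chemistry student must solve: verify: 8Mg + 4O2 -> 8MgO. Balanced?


Equation: 8Mg + 4O2 -> 8MgO
Check atoms: Mg: 8=8, O: 8=8
Balanced

Yes, balanced


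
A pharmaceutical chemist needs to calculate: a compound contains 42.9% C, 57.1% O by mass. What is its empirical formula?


Assume 100 g sample. Moles of each element:
  C: 42.9/12.01 = 3.572 mol
  O: 57.1/16.0 = 3.569 mol
Divide by smallest (3.569):
  C: 3.572/3.569 = 1.0
  O: 3.569/3.569 = 1.0
Empirical formula: CO

CO


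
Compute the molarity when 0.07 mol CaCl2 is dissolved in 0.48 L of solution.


M = n/V = 0.07/0.48 = 0.146 mol/L

0.146 M


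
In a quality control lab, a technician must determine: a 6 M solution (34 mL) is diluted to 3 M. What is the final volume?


C1V1 = C2V2
6 × 34 = 3 × V2
V2 = 204/3 = 68.0 mL

68.0 mL


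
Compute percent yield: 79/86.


% yield = actual/theoretical × 100
= 79/86 × 100
= 91.86%

91.86%


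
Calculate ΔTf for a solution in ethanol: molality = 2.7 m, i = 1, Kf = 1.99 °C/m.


ΔTf = Kf × m × i
= 1.99 × 2.7 × 1
= 5.373 °C

5.373 °C


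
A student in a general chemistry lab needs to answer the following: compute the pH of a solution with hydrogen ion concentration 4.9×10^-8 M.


pH = -log10([H+]) = -log10(4.9×10^-8)
= 8 - log10(4.9)
= 8 - 0.69
= 7.31

7.31


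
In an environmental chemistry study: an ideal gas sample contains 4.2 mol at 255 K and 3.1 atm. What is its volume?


PV = nRT  (R = 0.08206 L·atm/(mol·K))
V = nRT/P = 4.2×0.08206×255/3.1
= 28.35 L

28.35 L


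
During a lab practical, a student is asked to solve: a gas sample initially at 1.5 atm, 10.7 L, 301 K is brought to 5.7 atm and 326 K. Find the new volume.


P1V1/T1 = P2V2/T2
V2 = P1V1T2/(T1P2)
= 1.5×10.7×326/(301×5.7)
= 3.05 L

3.05 L


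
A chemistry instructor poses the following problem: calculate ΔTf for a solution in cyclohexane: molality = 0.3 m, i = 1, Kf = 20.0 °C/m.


ΔTf = Kf × m × i
= 20.0 × 0.3 × 1
= 6.0 °C

6.0 °C


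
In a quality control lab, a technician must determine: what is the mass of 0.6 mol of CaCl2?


M(CaCl2) = 110.98 g/mol
mass = n × M = 0.6 × 110.98 = 66.59 g

66.59 g


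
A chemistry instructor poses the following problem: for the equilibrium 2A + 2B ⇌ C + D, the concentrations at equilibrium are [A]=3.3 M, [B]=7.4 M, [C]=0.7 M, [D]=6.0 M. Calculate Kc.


Kc = [C][D]/([A]^2[B]^2)
= (0.7^1 × 6.0^1)/(3.3^2 × 7.4^2)
= 4.2/596.3364
= 0.007043

0.007043


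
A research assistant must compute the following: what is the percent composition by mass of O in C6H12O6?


M(C6H12O6) = 6×12.01 + 12×1.008 + 6×16.0 = 180.156 g/mol
Mass of O = 6 × 16.0 = 96.00 g/mol
% O = 96.00/180.156 × 100 = 53.29%

53.29%


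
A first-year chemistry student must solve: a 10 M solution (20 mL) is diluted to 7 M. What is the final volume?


C1V1 = C2V2
10 × 20 = 7 × V2
V2 = 200/7 = 28.57 mL

28.57 mL


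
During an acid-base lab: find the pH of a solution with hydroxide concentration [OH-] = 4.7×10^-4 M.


pOH = -log10([OH-]) = -log10(4.7×10^-4)
= 4 - log10(4.7) = 3.33
pH = 14 - pOH = 14 - 3.33 = 10.67

10.67


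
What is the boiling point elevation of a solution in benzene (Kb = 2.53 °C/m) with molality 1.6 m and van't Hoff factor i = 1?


ΔTb = Kb × m × i
= 2.53 × 1.6 × 1
= 4.048 °C

4.048 °C


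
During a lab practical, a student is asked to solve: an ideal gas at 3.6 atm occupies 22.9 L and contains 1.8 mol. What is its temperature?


PV = nRT  (R = 0.08206 L·atm/(mol·K))
T = PV/(nR) = 3.6×22.9/(1.8×0.08206)
= 82.44/0.147708
= 558.13 K

558.13 K


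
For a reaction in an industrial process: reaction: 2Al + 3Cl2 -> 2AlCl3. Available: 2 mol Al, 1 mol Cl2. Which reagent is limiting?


Mole ratio available / coefficient:
  Al: 2/2 = 1.000
  Cl2: 1/3 = 0.333
Smaller ratio is limiting.

Cl2


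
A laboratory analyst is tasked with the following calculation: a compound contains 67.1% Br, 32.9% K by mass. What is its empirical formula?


Assume 100 g sample. Moles of each element:
  Br: 67.1/79.9 = 0.84 mol
  K: 32.9/39.1 = 0.841 mol
Divide by smallest (0.84):
  Br: 0.84/0.84 = 1.0
  K: 0.841/0.84 = 1.0
Empirical formula: KBr

KBr


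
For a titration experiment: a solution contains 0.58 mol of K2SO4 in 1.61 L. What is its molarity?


M = n/V = 0.58/1.61 = 0.360 mol/L

0.360 M


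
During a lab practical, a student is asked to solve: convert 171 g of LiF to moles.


M(LiF) = 25.94 g/mol
n = mass/M = 171/25.94 = 6.5921 mol

6.5921 mol


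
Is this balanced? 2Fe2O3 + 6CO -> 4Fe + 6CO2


Equation: 2Fe2O3 + 6CO -> 4Fe + 6CO2
Check atoms: C: 6=6, Fe: 4=4, O: 12=12
Balanced

Yes, balanced


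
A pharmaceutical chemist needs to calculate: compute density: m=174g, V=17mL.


ρ = mass/volume
= 174/17
= 10.235 g/mL

10.235 g/mL


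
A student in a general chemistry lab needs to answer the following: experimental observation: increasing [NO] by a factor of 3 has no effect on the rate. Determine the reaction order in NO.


rate ∝ [NO]^n
rate ∝ [NO]^0
Order in NO: 0

0


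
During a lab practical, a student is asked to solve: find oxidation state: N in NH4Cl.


x + 4(+1) + (-1) = 0, so x = -3
Oxidation number: -3

-3


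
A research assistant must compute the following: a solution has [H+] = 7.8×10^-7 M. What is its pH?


pH = -log10([H+]) = -log10(7.8×10^-7)
= 7 - log10(7.8)
= 7 - 0.89
= 6.11

6.11


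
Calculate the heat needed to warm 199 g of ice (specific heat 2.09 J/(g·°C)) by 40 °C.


q = mcΔT = 199 × 2.09 × 40
= 16636.40 J

16636.40 J


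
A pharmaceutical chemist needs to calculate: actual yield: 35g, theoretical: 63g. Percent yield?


% yield = actual/theoretical × 100
= 35/63 × 100
= 55.56%

55.56%


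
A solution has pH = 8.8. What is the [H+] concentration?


[H+] = 10^(-pH) = 10^(-8.8)
= 1.58×10^-9 M

1.58×10^-9 M


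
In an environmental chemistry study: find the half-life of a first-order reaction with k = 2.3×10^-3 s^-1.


t½ = ln2/k = 0.693147/(2.3×10^-3 s^-1)
= 301.4 s

301.4 s


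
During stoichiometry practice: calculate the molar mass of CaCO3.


M(CaCO3) = 1×40.08 + 1×12.01 + 3×16.0
= 40.08 + 12.01 + 48.0
= 100.09 g/mol

100.09 g/mol


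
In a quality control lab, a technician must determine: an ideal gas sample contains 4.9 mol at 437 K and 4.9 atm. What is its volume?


PV = nRT  (R = 0.08206 L·atm/(mol·K))
V = nRT/P = 4.9×0.08206×437/4.9
= 35.86 L

35.86 L


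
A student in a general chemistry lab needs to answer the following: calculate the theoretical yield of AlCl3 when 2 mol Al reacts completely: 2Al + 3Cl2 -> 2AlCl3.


Mole ratio AlCl3:Al = 2:2
n(AlCl3) = 2 × 2/2 = 2.000 mol
mass = 2.000 × 133.33 = 266.66 g

266.66 g


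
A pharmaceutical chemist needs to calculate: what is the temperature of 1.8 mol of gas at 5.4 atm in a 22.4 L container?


PV = nRT  (R = 0.08206 L·atm/(mol·K))
T = PV/(nR) = 5.4×22.4/(1.8×0.08206)
= 120.96/0.147708
= 818.91 K

818.91 K


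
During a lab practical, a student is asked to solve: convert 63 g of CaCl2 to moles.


M(CaCl2) = 110.98 g/mol
n = mass/M = 63/110.98 = 0.5677 mol

0.5677 mol


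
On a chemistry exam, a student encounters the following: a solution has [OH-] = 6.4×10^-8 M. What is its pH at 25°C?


pOH = -log10([OH-]) = -log10(6.4×10^-8)
= 8 - log10(6.4) = 7.19
pH = 14 - pOH = 14 - 7.19 = 6.81

6.81


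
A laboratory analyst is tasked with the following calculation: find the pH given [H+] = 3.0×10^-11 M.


pH = -log10([H+]) = -log10(3.0×10^-11)
= 11 - log10(3.0)
= 11 - 0.48
= 10.52

10.52


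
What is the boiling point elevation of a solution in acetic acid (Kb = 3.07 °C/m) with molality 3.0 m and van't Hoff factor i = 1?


ΔTb = Kb × m × i
= 3.07 × 3.0 × 1
= 9.21 °C

9.21 °C


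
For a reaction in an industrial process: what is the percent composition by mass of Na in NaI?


M(NaI) = 1×22.99 + 1×126.9 = 149.89 g/mol
Mass of Na = 1 × 22.99 = 22.99 g/mol
% Na = 22.99/149.89 × 100 = 15.34%

15.34%


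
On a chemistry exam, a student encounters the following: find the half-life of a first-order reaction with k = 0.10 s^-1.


t½ = ln2/k = 0.693147/(0.10 s^-1)
= 6.931 s

6.931 s


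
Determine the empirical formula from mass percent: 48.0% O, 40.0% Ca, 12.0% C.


Assume 100 g sample. Moles of each element:
  O: 48.0/16.0 = 3.0 mol
  Ca: 40.0/40.08 = 0.998 mol
  C: 12.0/12.01 = 0.999 mol
Divide by smallest (0.998):
  O: 3.0/0.998 = 3.01
  Ca: 0.998/0.998 = 1.0
  C: 0.999/0.998 = 1.0
Empirical formula: CaCO3

CaCO3


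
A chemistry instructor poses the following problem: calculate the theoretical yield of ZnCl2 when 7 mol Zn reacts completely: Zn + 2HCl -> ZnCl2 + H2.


Mole ratio ZnCl2:Zn = 1:1
n(ZnCl2) = 7 × 1/1 = 7.000 mol
mass = 7.000 × 136.28 = 953.96 g

953.96 g


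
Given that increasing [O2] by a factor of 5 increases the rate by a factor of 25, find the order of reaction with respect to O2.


rate ∝ [O2]^n
5^n = 25 → n = 2
Order in O2: 2

2


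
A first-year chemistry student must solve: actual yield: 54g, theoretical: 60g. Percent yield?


% yield = actual/theoretical × 100
= 54/60 × 100
= 90.0%

90.0%


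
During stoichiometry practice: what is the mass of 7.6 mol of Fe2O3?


M(Fe2O3) = 159.7 g/mol
mass = n × M = 7.6 × 159.7 = 1213.72 g

1213.72 g


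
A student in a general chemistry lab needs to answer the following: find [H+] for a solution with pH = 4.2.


[H+] = 10^(-pH) = 10^(-4.2)
= 6.31×10^-5 M

6.31×10^-5 M


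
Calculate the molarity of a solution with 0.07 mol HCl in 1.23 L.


M = n/V = 0.07/1.23 = 0.057 mol/L

0.057 M


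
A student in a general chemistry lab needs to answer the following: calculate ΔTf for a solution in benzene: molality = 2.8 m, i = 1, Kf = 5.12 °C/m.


ΔTf = Kf × m × i
= 5.12 × 2.8 × 1
= 14.336 °C

14.336 °C


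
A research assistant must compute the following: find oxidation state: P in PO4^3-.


x + 4(-2) = -3, so x = +5
Oxidation number: +5

+5


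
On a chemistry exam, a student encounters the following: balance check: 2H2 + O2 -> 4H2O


Equation: 2H2 + O2 -> 4H2O
Check atoms: H: 4≠8, O: 2≠4
Not balanced

No, not balanced


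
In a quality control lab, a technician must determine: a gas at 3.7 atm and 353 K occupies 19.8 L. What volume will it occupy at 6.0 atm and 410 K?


P1V1/T1 = P2V2/T2
V2 = P1V1T2/(T1P2)
= 3.7×19.8×410/(353×6.0)
= 14.182 L

14.182 L


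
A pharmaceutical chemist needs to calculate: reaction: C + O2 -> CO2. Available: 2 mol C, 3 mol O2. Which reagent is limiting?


Mole ratio available / coefficient:
  C: 2/1 = 2.000
  O2: 3/1 = 3.000
Smaller ratio is limiting.

C


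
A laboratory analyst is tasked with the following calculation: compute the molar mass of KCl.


M(KCl) = 1×39.1 + 1×35.45
= 39.1 + 35.45
= 74.55 g/mol

74.55 g/mol


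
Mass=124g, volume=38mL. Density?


ρ = mass/volume
= 124/38
= 3.263 g/mL

3.263 g/mL


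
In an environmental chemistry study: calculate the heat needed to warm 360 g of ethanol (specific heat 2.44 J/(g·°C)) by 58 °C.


q = mcΔT = 360 × 2.44 × 58
= 50947.20 J

50947.20 J


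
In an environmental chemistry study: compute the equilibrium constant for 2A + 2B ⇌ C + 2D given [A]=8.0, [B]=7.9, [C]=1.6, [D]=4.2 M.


Kc = [C][D]^2/([A]^2[B]^2)
= (1.6^1 × 4.2^2)/(8.0^2 × 7.9^2)
= 28.224/3994.24
= 0.007066

0.007066


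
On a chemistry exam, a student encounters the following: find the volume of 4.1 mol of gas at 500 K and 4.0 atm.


PV = nRT  (R = 0.08206 L·atm/(mol·K))
V = nRT/P = 4.1×0.08206×500/4.0
= 42.056 L

42.056 L


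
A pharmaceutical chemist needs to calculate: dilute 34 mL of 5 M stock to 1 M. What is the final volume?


C1V1 = C2V2
5 × 34 = 1 × V2
V2 = 170/1 = 170.0 mL

170.0 mL


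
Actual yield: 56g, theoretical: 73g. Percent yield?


% yield = actual/theoretical × 100
= 56/73 × 100
= 76.71%

76.71%


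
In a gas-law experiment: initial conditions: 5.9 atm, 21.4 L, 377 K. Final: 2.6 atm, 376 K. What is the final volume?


P1V1/T1 = P2V2/T2
V2 = P1V1T2/(T1P2)
= 5.9×21.4×376/(377×2.6)
= 48.433 L

48.433 L


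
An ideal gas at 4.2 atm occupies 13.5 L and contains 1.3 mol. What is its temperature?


PV = nRT  (R = 0.08206 L·atm/(mol·K))
T = PV/(nR) = 4.2×13.5/(1.3×0.08206)
= 56.70/0.106678
= 531.51 K

531.51 K


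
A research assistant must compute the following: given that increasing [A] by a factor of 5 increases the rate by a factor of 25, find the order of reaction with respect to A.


rate ∝ [A]^n
5^n = 25 → n = 2
Order in A: 2

2


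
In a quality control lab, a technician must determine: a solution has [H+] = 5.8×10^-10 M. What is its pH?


pH = -log10([H+]) = -log10(5.8×10^-10)
= 10 - log10(5.8)
= 10 - 0.76
= 9.24

9.24


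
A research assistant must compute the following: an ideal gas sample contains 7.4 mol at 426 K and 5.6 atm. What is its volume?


PV = nRT  (R = 0.08206 L·atm/(mol·K))
V = nRT/P = 7.4×0.08206×426/5.6
= 46.194 L

46.194 L


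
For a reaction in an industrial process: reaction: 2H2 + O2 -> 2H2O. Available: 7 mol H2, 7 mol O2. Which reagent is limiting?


Mole ratio available / coefficient:
  H2: 7/2 = 3.500
  O2: 7/1 = 7.000
Smaller ratio is limiting.

H2


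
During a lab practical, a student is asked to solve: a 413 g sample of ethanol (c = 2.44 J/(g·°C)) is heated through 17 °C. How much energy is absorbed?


q = mcΔT = 413 × 2.44 × 17
= 17131.24 J

17131.24 J


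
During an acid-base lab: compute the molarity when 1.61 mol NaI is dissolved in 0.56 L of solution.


M = n/V = 1.61/0.56 = 2.875 mol/L

2.875 M


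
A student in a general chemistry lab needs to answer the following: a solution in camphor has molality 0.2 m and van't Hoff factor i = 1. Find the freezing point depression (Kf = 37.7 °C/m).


ΔTf = Kf × m × i
= 37.7 × 0.2 × 1
= 7.54 °C

7.54 °C


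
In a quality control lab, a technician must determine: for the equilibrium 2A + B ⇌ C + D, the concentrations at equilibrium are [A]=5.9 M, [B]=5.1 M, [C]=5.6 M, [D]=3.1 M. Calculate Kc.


Kc = [C][D]/([A]^2[B])
= (5.6^1 × 3.1^1)/(5.9^2 × 5.1^1)
= 17.36/177.531
= 0.09779

0.09779


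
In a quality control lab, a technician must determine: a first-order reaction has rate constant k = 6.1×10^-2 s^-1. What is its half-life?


t½ = ln2/k = 0.693147/(6.1×10^-2 s^-1)
= 11.36 s

11.36 s


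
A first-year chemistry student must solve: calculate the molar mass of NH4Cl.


M(NH4Cl) = 1×14.01 + 4×1.008 + 1×35.45
= 14.01 + 4.03 + 35.45
= 53.49 g/mol

53.49 g/mol


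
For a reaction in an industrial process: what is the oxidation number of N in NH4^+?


x + 4(+1) = +1, so x = -3
Oxidation number: -3

-3


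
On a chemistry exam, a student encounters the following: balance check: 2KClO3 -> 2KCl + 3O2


Equation: 2KClO3 -> 2KCl + 3O2
Check atoms: Cl: 2=2, K: 2=2, O: 6=6
Balanced

Yes, balanced


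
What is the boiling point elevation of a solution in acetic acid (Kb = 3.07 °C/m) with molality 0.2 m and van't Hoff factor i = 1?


ΔTb = Kb × m × i
= 3.07 × 0.2 × 1
= 0.614 °C

0.614 °C


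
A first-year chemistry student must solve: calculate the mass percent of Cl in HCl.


M(HCl) = 1×1.008 + 1×35.45 = 36.458 g/mol
Mass of Cl = 1 × 35.45 = 35.45 g/mol
% Cl = 35.45/36.458 × 100 = 97.24%

97.24%


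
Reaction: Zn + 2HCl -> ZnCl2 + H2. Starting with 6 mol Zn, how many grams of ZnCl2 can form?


Mole ratio ZnCl2:Zn = 1:1
n(ZnCl2) = 6 × 1/1 = 6.000 mol
mass = 6.000 × 136.28 = 817.68 g

817.68 g


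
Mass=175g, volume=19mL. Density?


ρ = mass/volume
= 175/19
= 9.211 g/mL

9.211 g/mL


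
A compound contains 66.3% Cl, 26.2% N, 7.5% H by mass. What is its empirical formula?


Assume 100 g sample. Moles of each element:
  Cl: 66.3/35.45 = 1.87 mol
  N: 26.2/14.01 = 1.87 mol
  H: 7.5/1.008 = 7.44 mol
Divide by smallest (1.87):
  Cl: 1.87/1.87 = 1.0
  N: 1.87/1.87 = 1.0
  H: 7.44/1.87 = 3.98
Empirical formula: NH4Cl

NH4Cl


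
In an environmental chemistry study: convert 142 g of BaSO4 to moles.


M(BaSO4) = 233.4 g/mol
n = mass/M = 142/233.4 = 0.6084 mol

0.6084 mol


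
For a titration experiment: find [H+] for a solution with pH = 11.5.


[H+] = 10^(-pH) = 10^(-11.5)
= 3.16×10^-12 M

3.16×10^-12 M


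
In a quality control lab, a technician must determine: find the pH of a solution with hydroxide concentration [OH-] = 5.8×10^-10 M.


pOH = -log10([OH-]) = -log10(5.8×10^-10)
= 10 - log10(5.8) = 9.24
pH = 14 - pOH = 14 - 9.24 = 4.76

4.76


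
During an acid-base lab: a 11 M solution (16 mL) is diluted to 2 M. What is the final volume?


C1V1 = C2V2
11 × 16 = 2 × V2
V2 = 176/2 = 88.0 mL

88.0 mL


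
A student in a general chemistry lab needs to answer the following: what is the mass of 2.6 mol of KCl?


M(KCl) = 74.55 g/mol
mass = n × M = 2.6 × 74.55 = 193.83 g

193.83 g


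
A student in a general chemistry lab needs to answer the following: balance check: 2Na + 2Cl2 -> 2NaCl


Equation: 2Na + 2Cl2 -> 2NaCl
Check atoms: Cl: 4≠2, Na: 2=2
Not balanced

No, not balanced


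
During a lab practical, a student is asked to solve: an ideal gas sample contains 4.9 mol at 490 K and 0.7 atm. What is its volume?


PV = nRT  (R = 0.08206 L·atm/(mol·K))
V = nRT/P = 4.9×0.08206×490/0.7
= 281.466 L

281.466 L


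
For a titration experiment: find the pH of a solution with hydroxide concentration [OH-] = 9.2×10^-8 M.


pOH = -log10([OH-]) = -log10(9.2×10^-8)
= 8 - log10(9.2) = 7.04
pH = 14 - pOH = 14 - 7.04 = 6.96

6.96


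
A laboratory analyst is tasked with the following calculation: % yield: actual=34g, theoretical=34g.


% yield = actual/theoretical × 100
= 34/34 × 100
= 100.0%

100.0%


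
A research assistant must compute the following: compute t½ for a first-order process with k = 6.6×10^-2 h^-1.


t½ = ln2/k = 0.693147/(6.6×10^-2 h^-1)
= 10.50 h

10.50 h


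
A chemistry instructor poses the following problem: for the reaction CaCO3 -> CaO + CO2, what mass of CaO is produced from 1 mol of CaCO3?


Mole ratio CaO:CaCO3 = 1:1
n(CaO) = 1 × 1/1 = 1.000 mol
mass = 1.000 × 56.08 = 56.08 g

56.08 g


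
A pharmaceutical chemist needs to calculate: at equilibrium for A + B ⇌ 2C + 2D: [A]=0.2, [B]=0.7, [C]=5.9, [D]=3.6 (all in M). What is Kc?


Kc = [C]^2[D]^2/([A][B])
= (5.9^2 × 3.6^2)/(0.2^1 × 0.7^1)
= 451.1376/0.14
= 3222

3222


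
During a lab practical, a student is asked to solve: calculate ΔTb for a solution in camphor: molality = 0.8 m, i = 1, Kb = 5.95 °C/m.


ΔTb = Kb × m × i
= 5.95 × 0.8 × 1
= 4.76 °C

4.76 °C


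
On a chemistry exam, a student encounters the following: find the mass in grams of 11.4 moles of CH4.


M(CH4) = 16.04 g/mol
mass = n × M = 11.4 × 16.04 = 182.86 g

182.86 g


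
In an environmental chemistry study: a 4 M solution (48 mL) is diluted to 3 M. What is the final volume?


C1V1 = C2V2
4 × 48 = 3 × V2
V2 = 192/3 = 64.0 mL

64.0 mL
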